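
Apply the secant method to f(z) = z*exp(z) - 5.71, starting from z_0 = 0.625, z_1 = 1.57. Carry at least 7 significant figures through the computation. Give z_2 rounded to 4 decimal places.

1.2979

f(z_0) = -4.542346, f(z_1) = 1.836438
z_2 = 1.570000 - (1.836438)·(1.570000 - 0.625000)/(1.836438 - (-4.542346)) = 1.297937; f(z_2) = -0.957302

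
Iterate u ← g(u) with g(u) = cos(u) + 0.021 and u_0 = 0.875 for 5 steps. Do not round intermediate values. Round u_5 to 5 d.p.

u_1 = g(0.875000) = 0.661997
u_2 = g(0.661997) = 0.809766
u_3 = g(0.809766) = 0.710668
u_4 = g(0.710668) = 0.778927
u_5 = g(0.778927) = 0.732668

0.73267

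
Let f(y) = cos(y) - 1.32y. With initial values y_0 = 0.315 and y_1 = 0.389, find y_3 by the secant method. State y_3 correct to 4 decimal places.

0.6166

f(y_0) = 0.534996, f(y_1) = 0.411809
y_2 = 0.389000 - (0.411809)·(0.389000 - 0.315000)/(0.411809 - (0.534996)) = 0.636378; f(y_2) = -0.035765
y_3 = 0.636378 - (-0.035765)·(0.636378 - 0.389000)/(-0.035765 - (0.411809)) = 0.616610; f(y_3) = 0.001918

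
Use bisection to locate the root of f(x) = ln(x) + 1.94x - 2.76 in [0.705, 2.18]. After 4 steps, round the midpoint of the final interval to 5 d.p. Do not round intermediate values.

f(0.705000) = -1.741857, f(2.180000) = 2.248525 (opposite signs)
step 1: m = 1.442500, f(m) = 0.404828 > 0 → root in [0.705000, 1.442500]
step 2: m = 1.073750, f(m) = -0.605768 < 0 → root in [1.073750, 1.442500]
step 3: m = 1.258125, f(m) = -0.089615 < 0 → root in [1.258125, 1.442500]
step 4: m = 1.350313, f(m) = 0.159942 > 0 → root in [1.258125, 1.350313]
Midpoint of [1.258125, 1.350313] = 1.304219

1.30422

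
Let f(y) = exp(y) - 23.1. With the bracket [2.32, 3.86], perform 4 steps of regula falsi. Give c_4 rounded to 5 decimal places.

f(2.320000) = -12.924326, f(3.860000) = 24.365351
step 1: c = 2.853753, f(c) = -5.747222 < 0 → new bracket [2.853753, 3.860000]
step 2: c = 3.045803, f(c) = -2.073094 < 0 → new bracket [3.045803, 3.860000]
step 3: c = 3.109646, f(c) = -0.686897 < 0 → new bracket [3.109646, 3.860000]
step 4: c = 3.130219, f(c) = -0.221001 < 0 → new bracket [3.130219, 3.860000]

3.13022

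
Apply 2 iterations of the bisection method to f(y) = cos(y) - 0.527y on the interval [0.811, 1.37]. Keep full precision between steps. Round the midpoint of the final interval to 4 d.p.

f(0.811000) = 0.261377, f(1.370000) = -0.522540 (opposite signs)
step 1: m = 1.090500, f(m) = -0.112652 < 0 → root in [0.811000, 1.090500]
step 2: m = 0.950750, f(m) = 0.080028 > 0 → root in [0.950750, 1.090500]
Midpoint of [0.950750, 1.090500] = 1.020625

1.0206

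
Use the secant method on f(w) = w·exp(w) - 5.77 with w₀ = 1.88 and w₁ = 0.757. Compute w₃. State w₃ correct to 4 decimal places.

1.5383

f(w_0) = 6.550589, f(w_1) = -4.156174
w_2 = 0.757000 - (-4.156174)·(0.757000 - 1.880000)/(-4.156174 - (6.550589)) = 1.192928; f(w_2) = -1.837247
w_3 = 1.192928 - (-1.837247)·(1.192928 - 0.757000)/(-1.837247 - (-4.156174)) = 1.538307; f(w_3) = 1.393438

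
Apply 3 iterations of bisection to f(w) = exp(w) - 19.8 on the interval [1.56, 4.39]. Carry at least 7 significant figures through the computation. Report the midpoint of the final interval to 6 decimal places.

3.151875

f(1.560000) = -15.041179, f(4.390000) = 60.840419 (opposite signs)
step 1: m = 2.975000, f(m) = -0.210377 < 0 → root in [2.975000, 4.390000]
step 2: m = 3.682500, f(m) = 19.945634 > 0 → root in [2.975000, 3.682500]
step 3: m = 3.328750, f(m) = 8.103441 > 0 → root in [2.975000, 3.328750]
Midpoint of [2.975000, 3.328750] = 3.151875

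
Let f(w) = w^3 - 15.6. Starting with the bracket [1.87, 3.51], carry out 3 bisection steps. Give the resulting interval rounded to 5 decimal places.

[2.48500, 2.69000]

f(1.870000) = -9.060797, f(3.510000) = 27.643551 (opposite signs)
step 1: m = 2.690000, f(m) = 3.865109 > 0 → root in [1.870000, 2.690000]
step 2: m = 2.280000, f(m) = -3.747648 < 0 → root in [2.280000, 2.690000]
step 3: m = 2.485000, f(m) = -0.254566 < 0 → root in [2.485000, 2.690000]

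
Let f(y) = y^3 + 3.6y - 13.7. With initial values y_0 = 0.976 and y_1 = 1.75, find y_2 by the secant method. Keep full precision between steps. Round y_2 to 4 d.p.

f(y_0) = -9.256686, f(y_1) = -2.040625
y_2 = 1.750000 - (-2.040625)·(1.750000 - 0.976000)/(-2.040625 - (-9.256686)) = 1.968879; f(y_2) = 1.020292

1.9689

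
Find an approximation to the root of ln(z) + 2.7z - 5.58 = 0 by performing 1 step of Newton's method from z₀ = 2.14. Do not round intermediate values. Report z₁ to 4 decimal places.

f'(z) = 1/z + 2.7
z_0 = 2.140000: f = 0.958806, f' = 3.167290 → z_1 = 2.140000 - (0.958806)/(3.167290) = 1.837279

1.8373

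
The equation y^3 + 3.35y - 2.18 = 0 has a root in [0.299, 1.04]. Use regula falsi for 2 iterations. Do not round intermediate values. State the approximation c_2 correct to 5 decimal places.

0.57991

f(0.299000) = -1.151619, f(1.040000) = 2.428864
step 1: c = 0.537334, f(c) = -0.224789 < 0 → new bracket [0.537334, 1.040000]
step 2: c = 0.579914, f(c) = -0.042262 < 0 → new bracket [0.579914, 1.040000]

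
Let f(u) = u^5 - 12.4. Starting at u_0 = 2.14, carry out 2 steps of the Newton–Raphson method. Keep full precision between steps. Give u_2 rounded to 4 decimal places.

Newton update: u ← u − f(u)/f'(u).
f'(u) = 5u^4
u_0 = 2.140000: f = 32.481655, f' = 104.863681 → u_1 = 2.140000 - (32.481655)/(104.863681) = 1.830249
u_1 = 1.830249: f = 8.137643, f' = 56.106152 → u_2 = 1.830249 - (8.137643)/(56.106152) = 1.685209

1.6852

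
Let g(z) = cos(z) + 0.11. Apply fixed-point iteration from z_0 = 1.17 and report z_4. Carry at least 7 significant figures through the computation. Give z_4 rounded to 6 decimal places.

0.899520

z_1 = g(1.170000) = 0.500152
z_2 = g(0.500152) = 0.987510
z_3 = g(0.987510) = 0.660770
z_4 = g(0.660770) = 0.899520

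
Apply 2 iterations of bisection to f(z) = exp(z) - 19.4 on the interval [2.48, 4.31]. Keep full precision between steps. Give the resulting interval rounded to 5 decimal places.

[2.93750, 3.39500]

f(2.480000) = -7.458736, f(4.310000) = 55.040489 (opposite signs)
step 1: m = 3.395000, f(m) = 10.414653 > 0 → root in [2.480000, 3.395000]
step 2: m = 2.937500, f(m) = -0.531384 < 0 → root in [2.937500, 3.395000]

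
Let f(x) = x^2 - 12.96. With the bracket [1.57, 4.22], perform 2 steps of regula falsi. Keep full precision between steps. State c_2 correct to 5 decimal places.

f(1.570000) = -10.495100, f(4.220000) = 4.848400
step 1: c = 3.382625, f(c) = -1.517847 < 0 → new bracket [3.382625, 4.220000]
step 2: c = 3.582273, f(c) = -0.127321 < 0 → new bracket [3.582273, 4.220000]

3.58227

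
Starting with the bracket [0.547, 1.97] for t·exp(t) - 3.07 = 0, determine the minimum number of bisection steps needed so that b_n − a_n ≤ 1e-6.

Initial width b − a = 1.97 − 0.547 = 1.423000.
After n steps the width is (b−a)/2^n; need (b−a)/2^n ≤ 1e-6.
So n ≥ log₂(1.423000/1e-6) = log₂(1423000.0000) ≈ 20.4405.
Hence n = 21.

21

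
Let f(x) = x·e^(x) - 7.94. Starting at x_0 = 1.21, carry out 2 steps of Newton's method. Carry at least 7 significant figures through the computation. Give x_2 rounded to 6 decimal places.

Newton update: x ← x − f(x)/f'(x).
f'(x) = (x + 1)·e^(x)
x_0 = 1.210000: f = -3.882284, f' = 7.411201 → x_1 = 1.210000 - (-3.882284)/(7.411201) = 1.733840
x_1 = 1.733840: f = 1.877619, f' = 15.479974 → x_2 = 1.733840 - (1.877619)/(15.479974) = 1.612547

1.612547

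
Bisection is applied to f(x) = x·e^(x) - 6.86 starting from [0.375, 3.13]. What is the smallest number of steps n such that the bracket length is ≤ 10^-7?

25

Initial width b − a = 3.13 − 0.375 = 2.755000.
After n steps the width is (b−a)/2^n; need (b−a)/2^n ≤ 10^-7.
So n ≥ log₂(2.755000/10^-7) = log₂(27550000.0000) ≈ 24.7155.
Hence n = 25.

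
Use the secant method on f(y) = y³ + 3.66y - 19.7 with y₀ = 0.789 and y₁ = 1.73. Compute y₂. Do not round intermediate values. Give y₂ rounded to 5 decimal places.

Secant update: y_(k+1) = y_k − f(y_k)·(y_k − y_(k-1))/(f(y_k) − f(y_(k-1))).
f(y_0) = -16.321091, f(y_1) = -8.190483
y_2 = 1.730000 - (-8.190483)·(1.730000 - 0.789000)/(-8.190483 - (-16.321091)) = 2.677930; f(y_2) = 9.305479

2.67793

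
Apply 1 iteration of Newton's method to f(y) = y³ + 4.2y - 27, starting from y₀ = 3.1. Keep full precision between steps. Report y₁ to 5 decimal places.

Newton update: y ← y − f(y)/f'(y).
f'(y) = 3y² + 4.2
y_0 = 3.100000: f = 15.811000, f' = 33.030000 → y_1 = 3.100000 - (15.811000)/(33.030000) = 2.621314

2.62131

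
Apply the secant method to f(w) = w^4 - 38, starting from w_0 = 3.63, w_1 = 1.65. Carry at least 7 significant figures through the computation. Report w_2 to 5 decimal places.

Secant update: w_(k+1) = w_k − f(w_k)·(w_k − w_(k-1))/(f(w_k) − f(w_(k-1))).
f(w_0) = 135.630694, f(w_1) = -30.587994
w_2 = 1.650000 - (-30.587994)·(1.650000 - 3.630000)/(-30.587994 - (135.630694)) = 2.014365; f(w_2) = -21.535352

2.01436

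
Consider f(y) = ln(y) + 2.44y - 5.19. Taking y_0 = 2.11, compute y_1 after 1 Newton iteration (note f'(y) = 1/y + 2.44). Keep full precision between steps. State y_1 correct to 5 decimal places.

1.86803

Newton update: y ← y − f(y)/f'(y).
y_0 = 2.110000: f = 0.705088, f' = 2.913934 → y_1 = 2.110000 - (0.705088)/(2.913934) = 1.868029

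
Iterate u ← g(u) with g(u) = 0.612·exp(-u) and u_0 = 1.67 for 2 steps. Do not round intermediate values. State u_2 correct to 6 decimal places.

0.545403

u_1 = g(1.670000) = 0.115207
u_2 = g(0.115207) = 0.545403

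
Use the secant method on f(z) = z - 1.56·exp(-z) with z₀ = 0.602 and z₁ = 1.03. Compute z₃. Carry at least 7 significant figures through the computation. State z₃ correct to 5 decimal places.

0.74197

f(z_0) = -0.252436, f(z_1) = 0.473069
z_2 = 1.030000 - (0.473069)·(1.030000 - 0.602000)/(0.473069 - (-0.252436)) = 0.750920; f(z_2) = 0.014706
z_3 = 0.750920 - (0.014706)·(0.750920 - 1.030000)/(0.014706 - (0.473069)) = 0.741966; f(z_3) = -0.000870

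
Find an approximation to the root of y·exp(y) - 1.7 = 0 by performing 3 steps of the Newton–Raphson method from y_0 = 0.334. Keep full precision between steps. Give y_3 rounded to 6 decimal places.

0.780385

Newton update: y ← y − f(y)/f'(y).
f'(y) = (y + 1)·exp(y)
y_0 = 0.334000: f = -1.233555, f' = 1.862989 → y_1 = 0.334000 - (-1.233555)/(1.862989) = 0.996138
y_1 = 0.996138: f = 0.997344, f' = 5.405147 → y_2 = 0.996138 - (0.997344)/(5.405147) = 0.811620
y_2 = 0.811620: f = 0.127405, f' = 4.078958 → y_3 = 0.811620 - (0.127405)/(4.078958) = 0.780385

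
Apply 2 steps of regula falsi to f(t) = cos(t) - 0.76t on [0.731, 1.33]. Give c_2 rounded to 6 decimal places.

0.858440

f(0.731000) = 0.188947, f(1.330000) = -0.772324
step 1: c = 0.848739, f(c) = 0.015888 > 0 → new bracket [0.848739, 1.330000]
step 2: c = 0.858440, f(c) = 0.001204 > 0 → new bracket [0.858440, 1.330000]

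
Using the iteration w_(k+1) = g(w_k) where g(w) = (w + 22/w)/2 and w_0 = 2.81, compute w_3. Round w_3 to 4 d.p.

4.6906

w_1 = g(2.810000) = 5.319591
w_2 = g(5.319591) = 4.727624
w_3 = g(4.727624) = 4.690562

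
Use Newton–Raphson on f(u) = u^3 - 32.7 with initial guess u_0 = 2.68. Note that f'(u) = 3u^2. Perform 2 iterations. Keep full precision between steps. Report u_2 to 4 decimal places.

u_0 = 2.680000: f = -13.451168, f' = 21.547200 → u_1 = 2.680000 - (-13.451168)/(21.547200) = 3.304265
u_1 = 3.304265: f = 3.376526, f' = 32.754506 → u_2 = 3.304265 - (3.376526)/(32.754506) = 3.201179

3.2012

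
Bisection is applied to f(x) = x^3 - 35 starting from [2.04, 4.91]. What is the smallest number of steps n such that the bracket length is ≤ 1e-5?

Initial width b − a = 4.91 − 2.04 = 2.870000.
After n steps the width is (b−a)/2^n; need (b−a)/2^n ≤ 1e-5.
So n ≥ log₂(2.870000/1e-5) = log₂(287000.0000) ≈ 18.1307.
Hence n = 19.

19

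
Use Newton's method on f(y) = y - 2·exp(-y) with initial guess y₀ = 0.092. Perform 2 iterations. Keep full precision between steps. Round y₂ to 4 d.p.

f'(y) = 1 + 2·exp(-y)
y_0 = 0.092000: f = -1.732210, f' = 2.824210 → y_1 = 0.092000 - (-1.732210)/(2.824210) = 0.705343
y_1 = 0.705343: f = -0.282535, f' = 1.987878 → y_2 = 0.705343 - (-0.282535)/(1.987878) = 0.847472

0.8475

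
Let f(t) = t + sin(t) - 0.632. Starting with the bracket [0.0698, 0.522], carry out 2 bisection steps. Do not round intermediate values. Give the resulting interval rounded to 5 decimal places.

f(0.069800) = -0.492457, f(0.522000) = 0.388615 (opposite signs)
step 1: m = 0.295900, f(m) = -0.044499 < 0 → root in [0.295900, 0.522000]
step 2: m = 0.408950, f(m) = 0.174596 > 0 → root in [0.295900, 0.408950]

[0.29590, 0.40895]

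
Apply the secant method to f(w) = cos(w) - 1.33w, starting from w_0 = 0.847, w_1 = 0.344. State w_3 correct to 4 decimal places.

f(w_0) = -0.464276, f(w_1) = 0.483893
w_2 = 0.344000 - (0.483893)·(0.344000 - 0.847000)/(0.483893 - (-0.464276)) = 0.600703; f(w_2) = 0.026003
w_3 = 0.600703 - (0.026003)·(0.600703 - 0.344000)/(0.026003 - (0.483893)) = 0.615281; f(w_3) = -0.001713

0.6153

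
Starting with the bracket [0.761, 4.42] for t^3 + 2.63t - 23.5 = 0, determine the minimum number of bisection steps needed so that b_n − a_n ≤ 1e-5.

Initial width b − a = 4.42 − 0.761 = 3.659000.
After n steps the width is (b−a)/2^n; need (b−a)/2^n ≤ 1e-5.
So n ≥ log₂(3.659000/1e-5) = log₂(365900.0000) ≈ 18.4811.
Hence n = 19.

19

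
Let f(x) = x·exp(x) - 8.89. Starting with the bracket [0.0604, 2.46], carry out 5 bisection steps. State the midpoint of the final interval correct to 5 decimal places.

1.67263

f(0.060400) = -8.825839, f(2.460000) = 19.903836 (opposite signs)
step 1: m = 1.260200, f(m) = -4.446375 < 0 → root in [1.260200, 2.460000]
step 2: m = 1.860100, f(m) = 3.059988 > 0 → root in [1.260200, 1.860100]
step 3: m = 1.560150, f(m) = -1.464411 < 0 → root in [1.560150, 1.860100]
step 4: m = 1.710125, f(m) = 0.566397 > 0 → root in [1.560150, 1.710125]
step 5: m = 1.635138, f(m) = -0.501478 < 0 → root in [1.635138, 1.710125]
Midpoint of [1.635138, 1.710125] = 1.672631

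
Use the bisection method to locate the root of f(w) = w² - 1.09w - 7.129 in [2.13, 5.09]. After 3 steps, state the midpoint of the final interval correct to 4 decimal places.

3.4250

f(2.130000) = -4.913800, f(5.090000) = 13.231000 (opposite signs)
step 1: m = 3.610000, f(m) = 1.968200 > 0 → root in [2.130000, 3.610000]
step 2: m = 2.870000, f(m) = -2.020400 < 0 → root in [2.870000, 3.610000]
step 3: m = 3.240000, f(m) = -0.163000 < 0 → root in [3.240000, 3.610000]
Midpoint of [3.240000, 3.610000] = 3.425000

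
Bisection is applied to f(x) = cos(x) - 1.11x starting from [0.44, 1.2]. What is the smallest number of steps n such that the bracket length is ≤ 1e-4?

Initial width b − a = 1.2 − 0.44 = 0.760000.
After n steps the width is (b−a)/2^n; need (b−a)/2^n ≤ 1e-4.
So n ≥ log₂(0.760000/1e-4) = log₂(7600.0000) ≈ 12.8918.
Hence n = 13.

13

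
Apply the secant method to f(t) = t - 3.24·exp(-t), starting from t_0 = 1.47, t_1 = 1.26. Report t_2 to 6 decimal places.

f(t_0) = 0.725041, f(t_1) = 0.340961
t_2 = 1.260000 - (0.340961)·(1.260000 - 1.470000)/(0.340961 - (0.725041)) = 1.073576; f(t_2) = -0.033804

1.073576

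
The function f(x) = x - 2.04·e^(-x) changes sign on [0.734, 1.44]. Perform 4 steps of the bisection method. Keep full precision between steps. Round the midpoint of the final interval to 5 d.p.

f(0.734000) = -0.245170, f(1.440000) = 0.956667 (opposite signs)
step 1: m = 1.087000, f(m) = 0.399058 > 0 → root in [0.734000, 1.087000]
step 2: m = 0.910500, f(m) = 0.089761 > 0 → root in [0.734000, 0.910500]
step 3: m = 0.822250, f(m) = -0.074211 < 0 → root in [0.822250, 0.910500]
step 4: m = 0.866375, f(m) = 0.008610 > 0 → root in [0.822250, 0.866375]
Midpoint of [0.822250, 0.866375] = 0.844312

0.84431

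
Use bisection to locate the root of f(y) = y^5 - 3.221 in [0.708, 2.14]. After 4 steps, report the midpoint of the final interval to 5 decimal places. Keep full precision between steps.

1.28975

f(0.708000) = -3.043104, f(2.140000) = 41.660655 (opposite signs)
step 1: m = 1.424000, f(m) = 2.634311 > 0 → root in [0.708000, 1.424000]
step 2: m = 1.066000, f(m) = -1.844469 < 0 → root in [1.066000, 1.424000]
step 3: m = 1.245000, f(m) = -0.229791 < 0 → root in [1.245000, 1.424000]
step 4: m = 1.334500, f(m) = 1.011460 > 0 → root in [1.245000, 1.334500]
Midpoint of [1.245000, 1.334500] = 1.289750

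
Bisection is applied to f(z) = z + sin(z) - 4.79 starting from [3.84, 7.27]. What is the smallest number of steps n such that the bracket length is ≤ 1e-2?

9

Initial width b − a = 7.27 − 3.84 = 3.430000.
After n steps the width is (b−a)/2^n; need (b−a)/2^n ≤ 1e-2.
So n ≥ log₂(3.430000/1e-2) = log₂(343.0000) ≈ 8.4221.
Hence n = 9.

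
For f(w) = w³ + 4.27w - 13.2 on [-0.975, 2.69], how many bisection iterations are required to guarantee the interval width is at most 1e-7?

26

Initial width b − a = 2.69 − -0.975 = 3.665000.
After n steps the width is (b−a)/2^n; need (b−a)/2^n ≤ 1e-7.
So n ≥ log₂(3.665000/1e-7) = log₂(36650000.0000) ≈ 25.1273.
Hence n = 26.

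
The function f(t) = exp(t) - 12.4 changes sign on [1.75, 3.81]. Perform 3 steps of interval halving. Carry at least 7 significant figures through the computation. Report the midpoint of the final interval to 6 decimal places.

2.393750

f(1.750000) = -6.645397, f(3.810000) = 32.750439 (opposite signs)
step 1: m = 2.780000, f(m) = 3.719021 > 0 → root in [1.750000, 2.780000]
step 2: m = 2.265000, f(m) = -2.768875 < 0 → root in [2.265000, 2.780000]
step 3: m = 2.522500, f(m) = 0.059707 > 0 → root in [2.265000, 2.522500]
Midpoint of [2.265000, 2.522500] = 2.393750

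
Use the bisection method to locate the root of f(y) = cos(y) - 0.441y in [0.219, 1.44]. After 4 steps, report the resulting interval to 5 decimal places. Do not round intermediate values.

f(0.219000) = 0.879536, f(1.440000) = -0.504616 (opposite signs)
step 1: m = 0.829500, f(m) = 0.309435 > 0 → root in [0.829500, 1.440000]
step 2: m = 1.134750, f(m) = -0.078066 < 0 → root in [0.829500, 1.134750]
step 3: m = 0.982125, f(m) = 0.122139 > 0 → root in [0.982125, 1.134750]
step 4: m = 1.058437, f(m) = 0.023464 > 0 → root in [1.058437, 1.134750]

[1.05844, 1.13475]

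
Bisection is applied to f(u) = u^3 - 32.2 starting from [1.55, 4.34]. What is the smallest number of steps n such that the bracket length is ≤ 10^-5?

Initial width b − a = 4.34 − 1.55 = 2.790000.
After n steps the width is (b−a)/2^n; need (b−a)/2^n ≤ 10^-5.
So n ≥ log₂(2.790000/10^-5) = log₂(279000.0000) ≈ 18.0899.
Hence n = 19.

19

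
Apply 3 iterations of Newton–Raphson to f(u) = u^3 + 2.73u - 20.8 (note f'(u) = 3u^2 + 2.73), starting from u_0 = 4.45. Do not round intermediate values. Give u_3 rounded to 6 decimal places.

2.428558

u_0 = 4.450000: f = 79.469625, f' = 62.137500 → u_1 = 4.450000 - (79.469625)/(62.137500) = 3.171068
u_1 = 3.171068: f = 19.744243, f' = 32.897021 → u_2 = 3.171068 - (19.744243)/(32.897021) = 2.570885
u_2 = 2.570885: f = 3.210649, f' = 22.558347 → u_3 = 2.570885 - (3.210649)/(22.558347) = 2.428558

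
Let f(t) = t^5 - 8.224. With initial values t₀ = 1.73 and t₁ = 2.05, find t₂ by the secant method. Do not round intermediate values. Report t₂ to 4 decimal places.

1.6176

f(t_0) = 7.272389, f(t_1) = 27.981063
t_2 = 2.050000 - (27.981063)·(2.050000 - 1.730000)/(27.981063 - (7.272389)) = 1.617624; f(t_2) = 2.852116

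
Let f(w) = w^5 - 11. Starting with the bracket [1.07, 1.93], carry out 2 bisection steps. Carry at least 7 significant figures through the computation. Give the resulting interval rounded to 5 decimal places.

f(1.070000) = -9.597448, f(1.930000) = 15.778518 (opposite signs)
step 1: m = 1.500000, f(m) = -3.406250 < 0 → root in [1.500000, 1.930000]
step 2: m = 1.715000, f(m) = 3.836130 > 0 → root in [1.500000, 1.715000]

[1.50000, 1.71500]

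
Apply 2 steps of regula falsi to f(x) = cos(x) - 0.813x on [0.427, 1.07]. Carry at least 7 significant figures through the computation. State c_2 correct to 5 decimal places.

f(0.427000) = 0.563061, f(1.070000) = -0.389786
step 1: c = 0.806965, f(c) = 0.035631 > 0 → new bracket [0.806965, 1.070000]
step 2: c = 0.828996, f(c) = 0.001643 > 0 → new bracket [0.828996, 1.070000]

0.82900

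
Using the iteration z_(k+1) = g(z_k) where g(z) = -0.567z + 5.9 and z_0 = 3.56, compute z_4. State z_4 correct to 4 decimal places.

z_1 = g(3.560000) = 3.881480
z_2 = g(3.881480) = 3.699201
z_3 = g(3.699201) = 3.802553
z_4 = g(3.802553) = 3.743952

3.7440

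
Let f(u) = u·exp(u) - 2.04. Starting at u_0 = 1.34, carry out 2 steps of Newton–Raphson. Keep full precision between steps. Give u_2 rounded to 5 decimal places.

Newton update: u ← u − f(u)/f'(u).
f'(u) = (u + 1)·exp(u)
u_0 = 1.340000: f = 3.077518, f' = 8.936562 → u_1 = 1.340000 - (3.077518)/(8.936562) = 0.995626
u_1 = 0.995626: f = 0.654581, f' = 5.400999 → u_2 = 0.995626 - (0.654581)/(5.400999) = 0.874430

0.87443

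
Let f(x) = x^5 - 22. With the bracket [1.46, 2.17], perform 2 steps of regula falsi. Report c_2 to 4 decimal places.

f(1.460000) = -15.366171, f(2.170000) = 26.117014
step 1: c = 1.722998, f(c) = -6.814697 < 0 → new bracket [1.722998, 2.170000]
step 2: c = 1.815498, f(c) = -2.276746 < 0 → new bracket [1.815498, 2.170000]

1.8155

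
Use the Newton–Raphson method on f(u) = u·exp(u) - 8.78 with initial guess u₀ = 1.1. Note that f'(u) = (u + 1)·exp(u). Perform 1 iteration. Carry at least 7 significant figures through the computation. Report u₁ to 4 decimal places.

1.9679

u_0 = 1.100000: f = -5.475417, f' = 6.308749 → u_1 = 1.100000 - (-5.475417)/(6.308749) = 1.967909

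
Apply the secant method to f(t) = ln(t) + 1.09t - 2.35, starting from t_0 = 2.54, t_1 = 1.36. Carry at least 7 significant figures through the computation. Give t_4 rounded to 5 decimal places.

f(t_0) = 1.350764, f(t_1) = -0.560115
t_2 = 1.360000 - (-0.560115)·(1.360000 - 2.540000)/(-0.560115 - (1.350764)) = 1.705881; f(t_2) = 0.043491
t_3 = 1.705881 - (0.043491)·(1.705881 - 1.360000)/(0.043491 - (-0.560115)) = 1.680959; f(t_3) = 0.001610
t_4 = 1.680959 - (0.001610)·(1.680959 - 1.705881)/(0.001610 - (0.043491)) = 1.680001; f(t_4) = -0.000004

1.68000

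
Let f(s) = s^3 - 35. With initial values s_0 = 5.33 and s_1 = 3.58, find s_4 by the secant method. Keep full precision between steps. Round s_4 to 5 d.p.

f(s_0) = 116.419437, f(s_1) = 10.882712
s_2 = 3.580000 - (10.882712)·(3.580000 - 5.330000)/(10.882712 - (116.419437)) = 3.399544; f(s_2) = 4.288185
s_3 = 3.399544 - (4.288185)·(3.399544 - 3.580000)/(4.288185 - (10.882712)) = 3.282200; f(s_3) = 0.358598
s_4 = 3.282200 - (0.358598)·(3.282200 - 3.399544)/(0.358598 - (4.288185)) = 3.271491; f(s_4) = 0.013648

3.27149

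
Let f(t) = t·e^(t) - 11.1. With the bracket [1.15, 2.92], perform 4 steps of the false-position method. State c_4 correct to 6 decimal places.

1.735747

f(1.150000) = -7.468078, f(2.920000) = 43.040559
step 1: c = 1.411708, f(c) = -5.307826 < 0 → new bracket [1.411708, 2.920000]
step 2: c = 1.577292, f(c) = -3.463021 < 0 → new bracket [1.577292, 2.920000]
step 3: c = 1.677281, f(c) = -2.124893 < 0 → new bracket [1.677281, 2.920000]
step 4: c = 1.735747, f(c) = -1.252823 < 0 → new bracket [1.735747, 2.920000]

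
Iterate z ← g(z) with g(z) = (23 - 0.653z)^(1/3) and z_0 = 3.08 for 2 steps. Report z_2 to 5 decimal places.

z_1 = g(3.080000) = 2.758432
z_2 = g(2.758432) = 2.767600

2.76760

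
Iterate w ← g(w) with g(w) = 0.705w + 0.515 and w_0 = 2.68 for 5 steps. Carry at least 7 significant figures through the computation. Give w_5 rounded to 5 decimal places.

w_1 = g(2.680000) = 2.404400
w_2 = g(2.404400) = 2.210102
w_3 = g(2.210102) = 2.073122
w_4 = g(2.073122) = 1.976551
w_5 = g(1.976551) = 1.908468

1.90847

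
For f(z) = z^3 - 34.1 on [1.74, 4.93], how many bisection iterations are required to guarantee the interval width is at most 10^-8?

29

Initial width b − a = 4.93 − 1.74 = 3.190000.
After n steps the width is (b−a)/2^n; need (b−a)/2^n ≤ 10^-8.
So n ≥ log₂(3.190000/10^-8) = log₂(319000000.0000) ≈ 28.2490.
Hence n = 29.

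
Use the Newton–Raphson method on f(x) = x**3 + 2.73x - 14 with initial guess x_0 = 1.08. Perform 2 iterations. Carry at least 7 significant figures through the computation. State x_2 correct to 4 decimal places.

2.1529

f'(x) = 3x**2 + 2.73
x_0 = 1.080000: f = -9.791888, f' = 6.229200 → x_1 = 1.080000 - (-9.791888)/(6.229200) = 2.651933
x_1 = 2.651933: f = 11.890167, f' = 23.828253 → x_2 = 2.651933 - (11.890167)/(23.828253) = 2.152939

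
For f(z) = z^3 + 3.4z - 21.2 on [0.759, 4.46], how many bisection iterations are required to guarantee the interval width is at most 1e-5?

19

Initial width b − a = 4.46 − 0.759 = 3.701000.
After n steps the width is (b−a)/2^n; need (b−a)/2^n ≤ 1e-5.
So n ≥ log₂(3.701000/1e-5) = log₂(370100.0000) ≈ 18.4976.
Hence n = 19.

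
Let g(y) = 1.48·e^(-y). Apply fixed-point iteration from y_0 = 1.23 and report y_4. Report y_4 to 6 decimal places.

y_1 = g(1.230000) = 0.432593
y_2 = g(0.432593) = 0.960260
y_3 = g(0.960260) = 0.566534
y_4 = g(0.566534) = 0.839884

0.839884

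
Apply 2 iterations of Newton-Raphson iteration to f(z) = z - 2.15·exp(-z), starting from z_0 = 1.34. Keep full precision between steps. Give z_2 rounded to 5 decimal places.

Newton update: z ← z − f(z)/f'(z).
f'(z) = 1 + 2.15·exp(-z)
z_0 = 1.340000: f = 0.777032, f' = 1.562968 → z_1 = 1.340000 - (0.777032)/(1.562968) = 0.842849
z_1 = 0.842849: f = -0.082689, f' = 1.925537 → z_2 = 0.842849 - (-0.082689)/(1.925537) = 0.885792

0.88579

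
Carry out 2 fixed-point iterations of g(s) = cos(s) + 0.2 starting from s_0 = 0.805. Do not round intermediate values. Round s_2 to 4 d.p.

0.8270

s_1 = g(0.805000) = 0.893111
s_2 = g(0.893111) = 0.826991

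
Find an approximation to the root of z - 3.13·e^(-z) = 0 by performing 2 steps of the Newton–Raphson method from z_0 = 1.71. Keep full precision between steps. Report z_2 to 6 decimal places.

Newton update: z ← z − f(z)/f'(z).
f'(z) = 1 + 3.13·e^(-z)
z_0 = 1.710000: f = 1.143890, f' = 1.566110 → z_1 = 1.710000 - (1.143890)/(1.566110) = 0.979598
z_1 = 0.979598: f = -0.195598, f' = 2.175196 → z_2 = 0.979598 - (-0.195598)/(2.175196) = 1.069520

1.069520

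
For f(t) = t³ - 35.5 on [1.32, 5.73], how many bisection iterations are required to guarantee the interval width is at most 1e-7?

Initial width b − a = 5.73 − 1.32 = 4.410000.
After n steps the width is (b−a)/2^n; need (b−a)/2^n ≤ 1e-7.
So n ≥ log₂(4.410000/1e-7) = log₂(44100000.0000) ≈ 25.3943.
Hence n = 26.

26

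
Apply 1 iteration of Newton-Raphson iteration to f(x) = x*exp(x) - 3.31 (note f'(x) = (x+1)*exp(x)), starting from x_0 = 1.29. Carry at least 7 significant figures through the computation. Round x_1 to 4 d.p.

x_0 = 1.290000: f = 1.376295, f' = 8.319081 → x_1 = 1.290000 - (1.376295)/(8.319081) = 1.124562

1.1246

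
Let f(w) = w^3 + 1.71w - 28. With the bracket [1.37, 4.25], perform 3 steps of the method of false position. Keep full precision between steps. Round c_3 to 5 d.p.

2.76075

False-position update: c = (a·f(b) − b·f(a))/(f(b) − f(a)); replace the endpoint whose sign matches f(c).
f(1.370000) = -23.085947, f(4.250000) = 56.033125
step 1: c = 2.210348, f(c) = -13.421350 < 0 → new bracket [2.210348, 4.250000]
step 2: c = 2.604489, f(c) = -5.879127 < 0 → new bracket [2.604489, 4.250000]
step 3: c = 2.760745, f(c) = -2.237515 < 0 → new bracket [2.760745, 4.250000]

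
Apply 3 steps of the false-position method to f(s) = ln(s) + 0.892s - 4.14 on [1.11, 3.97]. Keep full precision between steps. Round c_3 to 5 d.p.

3.30371

False-position update: c = (a·f(b) − b·f(a))/(f(b) − f(a)); replace the endpoint whose sign matches f(c).
f(1.110000) = -3.045520, f(3.970000) = 0.780006
step 1: c = 3.386860, f(c) = 0.100982 > 0 → new bracket [1.110000, 3.386860]
step 2: c = 3.313788, f(c) = 0.013990 > 0 → new bracket [1.110000, 3.313788]
step 3: c = 3.303710, f(c) = 0.001956 > 0 → new bracket [1.110000, 3.303710]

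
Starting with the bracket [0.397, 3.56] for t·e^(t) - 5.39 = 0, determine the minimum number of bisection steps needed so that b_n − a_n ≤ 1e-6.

Initial width b − a = 3.56 − 0.397 = 3.163000.
After n steps the width is (b−a)/2^n; need (b−a)/2^n ≤ 1e-6.
So n ≥ log₂(3.163000/1e-6) = log₂(3163000.0000) ≈ 21.5929.
Hence n = 22.

22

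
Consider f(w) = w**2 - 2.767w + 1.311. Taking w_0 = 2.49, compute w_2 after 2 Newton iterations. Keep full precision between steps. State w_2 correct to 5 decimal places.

2.16154

Newton update: w ← w − f(w)/f'(w).
f'(w) = 2w - 2.767
w_0 = 2.490000: f = 0.621270, f' = 2.213000 → w_1 = 2.490000 - (0.621270)/(2.213000) = 2.209263
w_1 = 2.209263: f = 0.078813, f' = 1.651527 → w_2 = 2.209263 - (0.078813)/(1.651527) = 2.161542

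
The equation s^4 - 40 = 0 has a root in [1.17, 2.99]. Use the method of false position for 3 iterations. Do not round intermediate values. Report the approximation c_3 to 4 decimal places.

f(1.170000) = -38.126113, f(2.990000) = 39.925388
step 1: c = 2.059022, f(c) = -22.026022 < 0 → new bracket [2.059022, 2.990000]
step 2: c = 2.390019, f(c) = -7.370856 < 0 → new bracket [2.390019, 2.990000]
step 3: c = 2.483523, f(c) = -1.957176 < 0 → new bracket [2.483523, 2.990000]

2.4835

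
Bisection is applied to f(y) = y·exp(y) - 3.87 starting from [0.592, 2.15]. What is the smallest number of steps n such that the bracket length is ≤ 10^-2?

8

Initial width b − a = 2.15 − 0.592 = 1.558000.
After n steps the width is (b−a)/2^n; need (b−a)/2^n ≤ 10^-2.
So n ≥ log₂(1.558000/10^-2) = log₂(155.8000) ≈ 7.2836.
Hence n = 8.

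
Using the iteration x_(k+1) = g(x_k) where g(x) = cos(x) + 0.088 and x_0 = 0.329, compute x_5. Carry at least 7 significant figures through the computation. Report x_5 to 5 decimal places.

0.85368

x_1 = g(0.329000) = 1.034366
x_2 = g(1.034366) = 0.599071
x_3 = g(0.599071) = 0.913860
x_4 = g(0.913860) = 0.698694
x_5 = g(0.698694) = 0.853683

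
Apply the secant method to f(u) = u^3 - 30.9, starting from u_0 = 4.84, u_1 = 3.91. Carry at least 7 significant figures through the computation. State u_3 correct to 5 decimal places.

Secant update: u_(k+1) = u_k − f(u_k)·(u_k − u_(k-1))/(f(u_k) − f(u_(k-1))).
f(u_0) = 82.479904, f(u_1) = 28.876471
u_2 = 3.910000 - (28.876471)·(3.910000 - 4.840000)/(28.876471 - (82.479904)) = 3.409004; f(u_2) = 8.717078
u_3 = 3.409004 - (8.717078)·(3.409004 - 3.910000)/(8.717078 - (28.876471)) = 3.192369; f(u_3) = 1.634137

3.19237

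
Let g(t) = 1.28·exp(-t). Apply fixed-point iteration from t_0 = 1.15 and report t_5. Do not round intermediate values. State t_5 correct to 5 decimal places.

t_1 = g(1.150000) = 0.405295
t_2 = g(0.405295) = 0.853478
t_3 = g(0.853478) = 0.545191
t_4 = g(0.545191) = 0.742055
t_5 = g(0.742055) = 0.609452

0.60945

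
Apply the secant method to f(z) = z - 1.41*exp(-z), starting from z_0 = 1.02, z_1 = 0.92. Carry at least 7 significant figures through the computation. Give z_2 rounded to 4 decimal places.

f(z_0) = 0.511561, f(z_1) = 0.358088
z_2 = 0.920000 - (0.358088)·(0.920000 - 1.020000)/(0.358088 - (0.511561)) = 0.686677; f(z_2) = -0.022900

0.6867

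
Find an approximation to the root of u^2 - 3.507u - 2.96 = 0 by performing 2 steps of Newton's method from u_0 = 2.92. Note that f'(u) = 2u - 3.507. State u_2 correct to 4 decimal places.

u_0 = 2.920000: f = -4.674040, f' = 2.333000 → u_1 = 2.920000 - (-4.674040)/(2.333000) = 4.923446
u_1 = 4.923446: f = 4.013797, f' = 6.339892 → u_2 = 4.923446 - (4.013797)/(6.339892) = 4.290345

4.2903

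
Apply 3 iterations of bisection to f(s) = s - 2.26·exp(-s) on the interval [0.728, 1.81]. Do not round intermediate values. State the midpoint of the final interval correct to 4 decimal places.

0.9309

f(0.728000) = -0.363295, f(1.810000) = 1.440142 (opposite signs)
step 1: m = 1.269000, f(m) = 0.633686 > 0 → root in [0.728000, 1.269000]
step 2: m = 0.998500, f(m) = 0.165844 > 0 → root in [0.728000, 0.998500]
step 3: m = 0.863250, f(m) = -0.089993 < 0 → root in [0.863250, 0.998500]
Midpoint of [0.863250, 0.998500] = 0.930875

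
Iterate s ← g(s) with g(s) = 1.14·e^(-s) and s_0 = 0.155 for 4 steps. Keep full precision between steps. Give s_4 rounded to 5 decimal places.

0.54282

s_1 = g(0.155000) = 0.976313
s_2 = g(0.976313) = 0.429435
s_3 = g(0.429435) = 0.742000
s_4 = g(0.742000) = 0.542823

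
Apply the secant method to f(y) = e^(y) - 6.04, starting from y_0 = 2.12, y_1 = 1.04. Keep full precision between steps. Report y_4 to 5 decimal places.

1.79477

f(y_0) = 2.291137, f(y_1) = -3.210783
y_2 = 1.040000 - (-3.210783)·(1.040000 - 2.120000)/(-3.210783 - (2.291137)) = 1.670261; f(y_2) = -0.726446
y_3 = 1.670261 - (-0.726446)·(1.670261 - 1.040000)/(-0.726446 - (-3.210783)) = 1.854556; f(y_3) = 0.348859
y_4 = 1.854556 - (0.348859)·(1.854556 - 1.670261)/(0.348859 - (-0.726446)) = 1.794765; f(y_4) = -0.021938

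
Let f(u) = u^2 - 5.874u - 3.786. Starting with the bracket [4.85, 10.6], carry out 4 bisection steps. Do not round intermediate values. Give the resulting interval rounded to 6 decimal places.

f(4.850000) = -8.752400, f(10.600000) = 46.309600 (opposite signs)
step 1: m = 7.725000, f(m) = 10.512975 > 0 → root in [4.850000, 7.725000]
step 2: m = 6.287500, f(m) = -1.186119 < 0 → root in [6.287500, 7.725000]
step 3: m = 7.006250, f(m) = 4.146827 > 0 → root in [6.287500, 7.006250]
step 4: m = 6.646875, f(m) = 1.351204 > 0 → root in [6.287500, 6.646875]

[6.287500, 6.646875]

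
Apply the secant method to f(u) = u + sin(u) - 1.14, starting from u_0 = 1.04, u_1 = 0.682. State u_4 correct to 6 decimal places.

0.586528

f(u_0) = 0.762404, f(u_1) = 0.172347
u_2 = 0.682000 - (0.172347)·(0.682000 - 1.040000)/(0.172347 - (0.762404)) = 0.577434; f(u_2) = -0.016691
u_3 = 0.577434 - (-0.016691)·(0.577434 - 0.682000)/(-0.016691 - (0.172347)) = 0.586666; f(u_3) = 0.000254
u_4 = 0.586666 - (0.000254)·(0.586666 - 0.577434)/(0.000254 - (-0.016691)) = 0.586528; f(u_4) = 0.000000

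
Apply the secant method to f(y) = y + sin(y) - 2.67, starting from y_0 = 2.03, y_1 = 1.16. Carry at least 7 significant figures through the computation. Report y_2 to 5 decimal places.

f(y_0) = 0.256406, f(y_1) = -0.593197
y_2 = 1.160000 - (-0.593197)·(1.160000 - 2.030000)/(-0.593197 - (0.256406)) = 1.767438; f(y_2) = 0.078167

1.76744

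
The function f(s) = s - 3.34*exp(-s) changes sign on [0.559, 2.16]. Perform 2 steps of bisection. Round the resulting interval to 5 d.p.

[0.95925, 1.35950]

f(0.559000) = -1.350747, f(2.160000) = 1.774814 (opposite signs)
step 1: m = 1.359500, f(m) = 0.501824 > 0 → root in [0.559000, 1.359500]
step 2: m = 0.959250, f(m) = -0.320572 < 0 → root in [0.959250, 1.359500]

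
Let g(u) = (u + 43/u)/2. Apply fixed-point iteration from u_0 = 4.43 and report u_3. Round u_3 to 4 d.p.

u_1 = g(4.430000) = 7.068273
u_2 = g(7.068273) = 6.575898
u_3 = g(6.575898) = 6.557464

6.5575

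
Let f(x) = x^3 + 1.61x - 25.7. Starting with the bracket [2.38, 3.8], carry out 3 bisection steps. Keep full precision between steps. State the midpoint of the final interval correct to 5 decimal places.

f(2.380000) = -8.386928, f(3.800000) = 35.290000 (opposite signs)
step 1: m = 3.090000, f(m) = 8.778529 > 0 → root in [2.380000, 3.090000]
step 2: m = 2.735000, f(m) = -0.838235 < 0 → root in [2.735000, 3.090000]
step 3: m = 2.912500, f(m) = 3.694861 > 0 → root in [2.735000, 2.912500]
Midpoint of [2.735000, 2.912500] = 2.823750

2.82375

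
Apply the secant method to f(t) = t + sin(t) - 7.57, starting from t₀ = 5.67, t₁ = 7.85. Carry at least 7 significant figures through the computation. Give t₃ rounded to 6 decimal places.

Secant update: t_(k+1) = t_k − f(t_k)·(t_k − t_(k-1))/(f(t_k) − f(t_(k-1))).
f(t_0) = -2.475475, f(t_1) = 1.279992
t_2 = 7.850000 - (1.279992)·(7.850000 - 5.670000)/(1.279992 - (-2.475475)) = 7.106981; f(t_2) = 0.270711
t_3 = 7.106981 - (0.270711)·(7.106981 - 7.850000)/(0.270711 - (1.279992)) = 6.907687; f(t_3) = -0.077620

6.907687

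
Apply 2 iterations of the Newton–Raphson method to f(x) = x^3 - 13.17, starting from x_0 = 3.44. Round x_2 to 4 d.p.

Newton update: x ← x − f(x)/f'(x).
f'(x) = 3x^2
x_0 = 3.440000: f = 27.537584, f' = 35.500800 → x_1 = 3.440000 - (27.537584)/(35.500800) = 2.664311
x_1 = 2.664311: f = 5.742751, f' = 21.295658 → x_2 = 2.664311 - (5.742751)/(21.295658) = 2.394643

2.3946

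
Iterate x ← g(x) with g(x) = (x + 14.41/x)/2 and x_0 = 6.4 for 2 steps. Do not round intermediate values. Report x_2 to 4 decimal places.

x_1 = g(6.400000) = 4.325781
x_2 = g(4.325781) = 3.828486

3.8285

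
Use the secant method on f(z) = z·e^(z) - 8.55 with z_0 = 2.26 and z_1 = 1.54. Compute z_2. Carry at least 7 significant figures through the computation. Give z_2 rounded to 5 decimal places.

1.60798

Secant update: z_(k+1) = z_k − f(z_k)·(z_k − z_(k-1))/(f(z_k) − f(z_(k-1))).
f(z_0) = 13.107782, f(z_1) = -1.366531
z_2 = 1.540000 - (-1.366531)·(1.540000 - 2.260000)/(-1.366531 - (13.107782)) = 1.607976; f(z_2) = -0.521868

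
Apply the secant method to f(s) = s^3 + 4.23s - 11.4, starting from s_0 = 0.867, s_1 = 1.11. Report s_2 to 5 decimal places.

1.85372

f(s_0) = -7.080876, f(s_1) = -5.337069
s_2 = 1.110000 - (-5.337069)·(1.110000 - 0.867000)/(-5.337069 - (-7.080876)) = 1.853722; f(s_2) = 2.811165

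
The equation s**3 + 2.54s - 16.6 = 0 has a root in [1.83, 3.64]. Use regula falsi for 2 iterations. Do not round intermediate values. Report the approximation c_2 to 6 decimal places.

2.153578

False-position update: c = (a·f(b) − b·f(a))/(f(b) − f(a)); replace the endpoint whose sign matches f(c).
f(1.830000) = -5.823313, f(3.640000) = 40.874144
step 1: c = 2.055712, f(c) = -2.691145 < 0 → new bracket [2.055712, 3.640000]
step 2: c = 2.153578, f(c) = -1.141834 < 0 → new bracket [2.153578, 3.640000]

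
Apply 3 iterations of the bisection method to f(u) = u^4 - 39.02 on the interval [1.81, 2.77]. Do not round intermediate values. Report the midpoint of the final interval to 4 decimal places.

f(1.810000) = -28.287169, f(2.770000) = 19.853394 (opposite signs)
step 1: m = 2.290000, f(m) = -11.519415 < 0 → root in [2.290000, 2.770000]
step 2: m = 2.530000, f(m) = 1.951521 > 0 → root in [2.290000, 2.530000]
step 3: m = 2.410000, f(m) = -5.285974 < 0 → root in [2.410000, 2.530000]
Midpoint of [2.410000, 2.530000] = 2.470000

2.4700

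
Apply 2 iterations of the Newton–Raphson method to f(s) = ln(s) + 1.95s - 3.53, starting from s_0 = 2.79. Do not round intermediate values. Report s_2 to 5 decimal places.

1.57646

Newton update: s ← s − f(s)/f'(s).
f'(s) = 1/s + 1.95
s_0 = 2.790000: f = 2.936542, f' = 2.308423 → s_1 = 2.790000 - (2.936542)/(2.308423) = 1.517901
s_1 = 1.517901: f = -0.152764, f' = 2.608804 → s_2 = 1.517901 - (-0.152764)/(2.608804) = 1.576458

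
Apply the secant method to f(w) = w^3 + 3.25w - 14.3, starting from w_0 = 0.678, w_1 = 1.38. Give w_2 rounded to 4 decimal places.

f(w_0) = -11.784834, f(w_1) = -7.186928
w_2 = 1.380000 - (-7.186928)·(1.380000 - 0.678000)/(-7.186928 - (-11.784834)) = 2.477287; f(w_2) = 8.954175

2.4773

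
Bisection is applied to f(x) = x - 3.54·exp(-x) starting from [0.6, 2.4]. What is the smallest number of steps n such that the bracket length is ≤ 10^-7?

25

Initial width b − a = 2.4 − 0.6 = 1.800000.
After n steps the width is (b−a)/2^n; need (b−a)/2^n ≤ 10^-7.
So n ≥ log₂(1.800000/10^-7) = log₂(18000000.0000) ≈ 24.1015.
Hence n = 25.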